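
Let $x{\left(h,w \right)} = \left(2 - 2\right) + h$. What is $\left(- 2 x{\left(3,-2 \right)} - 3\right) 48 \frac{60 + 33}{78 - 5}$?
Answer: $- \frac{40176}{73} \approx -550.36$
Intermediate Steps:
$x{\left(h,w \right)} = h$ ($x{\left(h,w \right)} = 0 + h = h$)
$\left(- 2 x{\left(3,-2 \right)} - 3\right) 48 \frac{60 + 33}{78 - 5} = \left(\left(-2\right) 3 - 3\right) 48 \frac{60 + 33}{78 - 5} = \left(-6 - 3\right) 48 \cdot \frac{93}{73} = \left(-9\right) 48 \cdot 93 \cdot \frac{1}{73} = \left(-432\right) \frac{93}{73} = - \frac{40176}{73}$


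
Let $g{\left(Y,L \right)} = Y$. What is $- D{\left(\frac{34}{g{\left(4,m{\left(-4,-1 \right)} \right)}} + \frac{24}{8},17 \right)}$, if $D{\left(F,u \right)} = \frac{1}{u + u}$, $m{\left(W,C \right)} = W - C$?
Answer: $- \frac{1}{34} \approx -0.029412$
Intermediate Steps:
$D{\left(F,u \right)} = \frac{1}{2 u}$
$- D{\left(\frac{34}{g{\left(4,m{\left(-4,-1 \right)} \right)}} + \frac{24}{8},17 \right)} = - \frac{1}{2 \cdot 17} = \left(-1\right) \frac{1}{34} = - \frac{1}{34}$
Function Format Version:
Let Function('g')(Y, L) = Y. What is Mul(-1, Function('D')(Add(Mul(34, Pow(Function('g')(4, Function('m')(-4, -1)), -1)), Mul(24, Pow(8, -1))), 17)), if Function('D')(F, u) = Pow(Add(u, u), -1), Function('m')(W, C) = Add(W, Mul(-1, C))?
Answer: Rational(-1, 34) ≈ -0.029412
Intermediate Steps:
Function('D')(F, u) = Mul(Rational(1, 2), Pow(u, -1)) (Function('D')(F, u) = Pow(Mul(2, u), -1) = Mul(Rational(1, 2), Pow(u, -1)))
Mul(-1, Function('D')(Add(Mul(34, Pow(Function('g')(4, Function('m')(-4, -1)), -1)), Mul(24, Pow(8, -1))), 17)) = Mul(-1, Mul(Rational(1, 2), Pow(17, -1))) = Mul(-1, Mul(Rational(1, 2), Rational(1, 17))) = Mul(-1, Rational(1, 34)) = Rational(-1, 34)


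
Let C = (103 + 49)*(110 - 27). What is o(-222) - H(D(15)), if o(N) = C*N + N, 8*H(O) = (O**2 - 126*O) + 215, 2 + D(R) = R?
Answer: -11203269/4 ≈ -2.8008e+6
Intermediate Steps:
C = 12616 (C = 152*83 = 12616)
D(R) = -2 + R
H(O) = 215/8 - 63*O/4 + O**2/8 (H(O) = ((O**2 - 126*O) + 215)/8 = (215 + O**2 - 126*O)/8 = 215/8 - 63*O/4 + O**2/8)
o(N) = 12617*N (o(N) = 12616*N + N = 12617*N)
o(-222) - H(D(15)) = 12617*(-222) - (215/8 - 63*(-2 + 15)/4 + (-2 + 15)**2/8) = -2800974 - (215/8 - 63/4*13 + (1/8)*13**2) = -2800974 - (215/8 - 819/4 + (1/8)*169) = -2800974 - (215/8 - 819/4 + 169/8) = -2800974 - 1*(-627/4) = -2800974 + 627/4 = -11203269/4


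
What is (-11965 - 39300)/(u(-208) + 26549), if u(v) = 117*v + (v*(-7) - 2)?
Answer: -51265/3667 ≈ -13.980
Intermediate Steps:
u(v) = -2 + 110*v (u(v) = 117*v + (-7*v - 2) = 117*v + (-2 - 7*v) = -2 + 110*v)
(-11965 - 39300)/(u(-208) + 26549) = (-11965 - 39300)/((-2 + 110*(-208)) + 26549) = -51265/((-2 - 22880) + 26549) = -51265/(-22882 + 26549) = -51265/3667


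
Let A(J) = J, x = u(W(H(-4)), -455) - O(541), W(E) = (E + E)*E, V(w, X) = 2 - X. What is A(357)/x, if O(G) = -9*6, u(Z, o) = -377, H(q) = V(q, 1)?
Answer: -21/19 ≈ -1.1053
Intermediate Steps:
H(q) = 1 (H(q) = 2 - 1*1 = 2 - 1 = 1)
W(E) = 2*E**2 (W(E) = (2*E)*E = 2*E**2)
O(G) = -54
x = -323 (x = -377 - 1*(-54) = -377 + 54 = -323)
A(357)/x = 357/(-323) = 357*(-1/323) = -21/19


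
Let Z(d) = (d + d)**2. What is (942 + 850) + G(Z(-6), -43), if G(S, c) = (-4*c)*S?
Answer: 26560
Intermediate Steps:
Z(d) = 4*d**2 (Z(d) = (2*d)**2 = 4*d**2)
G(S, c) = -4*S*c
(942 + 850) + G(Z(-6), -43) = (942 + 850) - 4*4*(-6)**2*(-43) = 1792 - 4*4*36*(-43) = 1792 - 4*144*(-43) = 1792 + 24768 = 26560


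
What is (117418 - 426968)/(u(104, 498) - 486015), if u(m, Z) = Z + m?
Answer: 309550/485413 ≈ 0.63770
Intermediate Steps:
(117418 - 426968)/(u(104, 498) - 486015) = (117418 - 426968)/((498 + 104) - 486015) = -309550/(602 - 486015) = -309550/(-485413) = -309550*(-1/485413) = 309550/485413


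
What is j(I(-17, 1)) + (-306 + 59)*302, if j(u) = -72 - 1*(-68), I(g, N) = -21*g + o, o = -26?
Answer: -74598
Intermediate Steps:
I(g, N) = -26 - 21*g (I(g, N) = -21*g - 26 = -26 - 21*g)
j(u) = -4 (j(u) = -72 + 68 = -4)
j(I(-17, 1)) + (-306 + 59)*302 = -4 + (-306 + 59)*302 = -4 - 247*302 = -4 - 74594 = -74598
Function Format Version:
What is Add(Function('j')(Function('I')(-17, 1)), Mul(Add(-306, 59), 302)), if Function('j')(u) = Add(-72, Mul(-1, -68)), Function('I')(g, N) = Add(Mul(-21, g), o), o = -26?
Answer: -74598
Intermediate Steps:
Function('I')(g, N) = Add(-26, Mul(-21, g)) (Function('I')(g, N) = Add(Mul(-21, g), -26) = Add(-26, Mul(-21, g)))
Function('j')(u) = -4 (Function('j')(u) = Add(-72, 68) = -4)
Add(Function('j')(Function('I')(-17, 1)), Mul(Add(-306, 59), 302)) = Add(-4, Mul(Add(-306, 59), 302)) = Add(-4, Mul(-247, 302)) = Add(-4, -74594) = -74598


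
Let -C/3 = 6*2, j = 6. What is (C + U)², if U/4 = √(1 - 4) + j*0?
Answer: 1248 - 288*I*√3 ≈ 1248.0 - 498.83*I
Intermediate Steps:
U = 4*I*√3 (U = 4*(√(1 - 4) + 6*0) = 4*(√(-3) + 0) = 4*(I*√3 + 0) = 4*(I*√3) = 4*I*√3 ≈ 6.9282*I)
C = -36 (C = -18*2 = -3*12 = -36)
(C + U)² = (-36 + 4*I*√3)²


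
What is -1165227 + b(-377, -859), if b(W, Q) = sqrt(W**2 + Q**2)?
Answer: -1165227 + sqrt(880010) ≈ -1.1643e+6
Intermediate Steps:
b(W, Q) = sqrt(Q**2 + W**2)
-1165227 + b(-377, -859) = -1165227 + sqrt((-859)**2 + (-377)**2) = -1165227 + sqrt(737881 + 142129) = -1165227 + sqrt(880010)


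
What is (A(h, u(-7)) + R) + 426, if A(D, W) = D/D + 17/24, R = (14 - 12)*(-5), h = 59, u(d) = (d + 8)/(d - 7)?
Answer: 10025/24 ≈ 417.71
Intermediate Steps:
u(d) = (8 + d)/(-7 + d)
R = -10 (R = 2*(-5) = -10)
A(D, W) = 41/24 (A(D, W) = 1 + 17*(1/24) = 1 + 17/24 = 41/24)
(A(h, u(-7)) + R) + 426 = (41/24 - 10) + 426 = -199/24 + 426 = 10025/24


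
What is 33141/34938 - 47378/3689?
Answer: -511011805/42962094 ≈ -11.894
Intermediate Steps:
33141/34938 - 47378/3689 = 33141*(1/34938) - 47378*1/3689 = 11047/11646 - 47378/3689 = -511011805/42962094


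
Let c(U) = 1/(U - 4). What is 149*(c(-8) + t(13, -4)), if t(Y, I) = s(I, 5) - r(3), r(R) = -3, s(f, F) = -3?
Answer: -149/12 ≈ -12.417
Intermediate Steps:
t(Y, I) = 0 (t(Y, I) = -3 - 1*(-3) = -3 + 3 = 0)
c(U) = 1/(-4 + U)
149*(c(-8) + t(13, -4)) = 149*(1/(-4 - 8) + 0) = 149*(1/(-12) + 0) = 149*(-1/12 + 0) = 149*(-1/12) = -149/12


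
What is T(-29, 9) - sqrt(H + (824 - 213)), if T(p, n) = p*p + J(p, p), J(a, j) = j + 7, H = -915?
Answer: 819 - 4*I*sqrt(19) ≈ 819.0 - 17.436*I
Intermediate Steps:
J(a, j) = 7 + j
T(p, n) = 7 + p + p**2 (T(p, n) = p*p + (7 + p) = p**2 + (7 + p) = 7 + p + p**2)
T(-29, 9) - sqrt(H + (824 - 213)) = (7 - 29 + (-29)**2) - sqrt(-915 + (824 - 213)) = (7 - 29 + 841) - sqrt(-915 + 611) = 819 - sqrt(-304) = 819 - 4*I*sqrt(19)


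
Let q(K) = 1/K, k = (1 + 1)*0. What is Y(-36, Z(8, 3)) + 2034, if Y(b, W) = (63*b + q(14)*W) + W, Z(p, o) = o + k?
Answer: -3231/14 ≈ -230.79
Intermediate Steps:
k = 0 (k = 2*0 = 0)
Z(p, o) = o (Z(p, o) = o + 0 = o)
Y(b, W) = 63*b + 15*W/14 (Y(b, W) = (63*b + W/14) + W = 63*b + 15*W/14)
Y(-36, Z(8, 3)) + 2034 = (63*(-36) + (15/14)*3) + 2034 = (-2268 + 45/14) + 2034 = -31707/14 + 2034 = -3231/14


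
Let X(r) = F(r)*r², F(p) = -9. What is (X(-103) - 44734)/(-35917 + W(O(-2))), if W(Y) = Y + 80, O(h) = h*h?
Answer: 140215/35833 ≈ 3.9130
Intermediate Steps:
O(h) = h²
X(r) = -9*r²
W(Y) = 80 + Y
(X(-103) - 44734)/(-35917 + W(O(-2))) = (-9*(-103)² - 44734)/(-35917 + (80 + (-2)²)) = (-9*10609 - 44734)/(-35917 + (80 + 4)) = (-95481 - 44734)/(-35917 + 84) = -140215/(-35833) = -140215*(-1/35833) = 140215/35833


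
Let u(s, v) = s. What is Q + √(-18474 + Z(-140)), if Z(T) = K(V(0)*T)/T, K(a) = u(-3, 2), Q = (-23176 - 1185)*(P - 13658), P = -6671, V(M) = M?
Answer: 495234769 + 3*I*√10058055/70 ≈ 4.9523e+8 + 135.92*I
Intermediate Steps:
Q = 495234769 (Q = (-23176 - 1185)*(-6671 - 13658) = -24361*(-20329) = 495234769)
K(a) = -3
Z(T) = -3/T
Q + √(-18474 + Z(-140)) = 495234769 + √(-18474 - 3/(-140)) = 495234769 + √(-18474 - 3*(-1/140)) = 495234769 + √(-18474 + 3/140) = 495234769 + √(-2586357/140) = 495234769 + 3*I*√10058055/70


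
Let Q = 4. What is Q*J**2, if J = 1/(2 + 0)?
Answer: 1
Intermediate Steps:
J = 1/2 ≈ 0.50000
Q*J**2 = 4*(1/2)**2 = 4*(1/4) = 1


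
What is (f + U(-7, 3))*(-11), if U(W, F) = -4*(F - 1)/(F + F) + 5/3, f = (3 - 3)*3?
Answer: -11/3 ≈ -3.6667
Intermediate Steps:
f = 0 (f = 0*3 = 0)
U(W, F) = 5/3 - 2*(-1 + F)/F (U(W, F) = -4*(-1 + F)/(2*F) + 5*(⅓) = -4*(-1 + F)/(2*F) + 5/3 = -2*(-1 + F)/F + 5/3 = 5/3 - 2*(-1 + F)/F)
(f + U(-7, 3))*(-11) = (0 + (⅓)*(6 - 1*3)/3)*(-11) = (0 + (⅓)*(⅓)*(6 - 3))*(-11) = (0 + (⅓)*(⅓)*3)*(-11) = (0 + ⅓)*(-11) = (⅓)*(-11) = -11/3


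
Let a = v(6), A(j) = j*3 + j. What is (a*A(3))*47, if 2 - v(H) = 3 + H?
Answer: -3948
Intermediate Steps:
A(j) = 4*j (A(j) = 3*j + j = 4*j)
v(H) = -1 - H (v(H) = 2 - (3 + H) = 2 + (-3 - H) = -1 - H)
a = -7 (a = -1 - 1*6 = -1 - 6 = -7)
(a*A(3))*47 = -28*3*47 = -7*12*47 = -84*47 = -3948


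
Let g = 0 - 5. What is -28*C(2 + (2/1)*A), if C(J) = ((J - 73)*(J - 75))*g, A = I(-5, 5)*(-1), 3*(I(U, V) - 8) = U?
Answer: 9030980/9 ≈ 1.0034e+6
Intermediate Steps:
I(U, V) = 8 + U/3
A = -19/3 (A = (8 + (⅓)*(-5))*(-1) = (8 - 5/3)*(-1) = (19/3)*(-1) = -19/3 ≈ -6.3333)
g = -5
C(J) = -5*(-75 + J)*(-73 + J) (C(J) = ((J - 73)*(J - 75))*(-5) = ((-73 + J)*(-75 + J))*(-5) = ((-75 + J)*(-73 + J))*(-5) = -5*(-75 + J)*(-73 + J))
-28*C(2 + (2/1)*A) = -28*(-27375 - 5*(2 + (2/1)*(-19/3))² + 740*(2 + (2/1)*(-19/3))) = -28*(-27375 - 5*(2 + (2*1)*(-19/3))² + 740*(2 + (2*1)*(-19/3))) = -28*(-27375 - 5*(2 + 2*(-19/3))² + 740*(2 + 2*(-19/3))) = -28*(-27375 - 5*(2 - 38/3)² + 740*(2 - 38/3)) = -28*(-27375 - 5*(-32/3)² + 740*(-32/3)) = -28*(-27375 - 5*1024/9 - 23680/3) = -28*(-27375 - 5120/9 - 23680/3) = -28*(-322535/9) = 9030980/9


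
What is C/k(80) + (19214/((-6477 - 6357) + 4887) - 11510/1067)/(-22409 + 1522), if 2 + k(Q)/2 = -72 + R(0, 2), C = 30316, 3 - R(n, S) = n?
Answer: -2684629238681686/12574827839673 ≈ -213.49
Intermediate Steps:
R(n, S) = 3 - n
k(Q) = -142 (k(Q) = -4 + 2*(-72 + (3 - 1*0)) = -4 + 2*(-72 + (3 + 0)) = -4 + 2*(-72 + 3) = -4 + 2*(-69) = -4 - 138 = -142)
C/k(80) + (19214/((-6477 - 6357) + 4887) - 11510/1067)/(-22409 + 1522) = 30316/(-142) + (19214/((-6477 - 6357) + 4887) - 11510/1067)/(-22409 + 1522) = 30316*(-1/142) + (19214/(-12834 + 4887) - 11510*1/1067)/(-20887) = -15158/71 + (19214/(-7947) - 11510/1067)*(-1/20887) = -15158/71 + (19214*(-1/7947) - 11510/1067)*(-1/20887) = -15158/71 + (-19214/7947 - 11510/1067)*(-1/20887) = -15158/71 - 111971308/8479449*(-1/20887) = -15158/71 + 111971308/177110251263 = -2684629238681686/12574827839673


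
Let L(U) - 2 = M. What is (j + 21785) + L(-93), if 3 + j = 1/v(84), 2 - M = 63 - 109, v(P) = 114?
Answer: 2488849/114 ≈ 21832.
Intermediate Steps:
M = 48 (M = 2 - (63 - 109) = 2 - 1*(-46) = 2 + 46 = 48)
L(U) = 50 (L(U) = 2 + 48 = 50)
j = -341/114 (j = -3 + 1/114 = -341/114 ≈ -2.9912)
(j + 21785) + L(-93) = (-341/114 + 21785) + 50 = 2483149/114 + 50 = 2488849/114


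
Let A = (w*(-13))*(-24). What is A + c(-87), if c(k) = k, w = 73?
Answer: 22689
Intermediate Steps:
A = 22776 (A = (73*(-13))*(-24) = -949*(-24) = 22776)
A + c(-87) = 22776 - 87 = 22689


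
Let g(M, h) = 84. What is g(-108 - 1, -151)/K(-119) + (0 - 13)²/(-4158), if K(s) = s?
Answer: -52769/70686 ≈ -0.74653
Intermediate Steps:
g(-108 - 1, -151)/K(-119) + (0 - 13)²/(-4158) = 84/(-119) + (0 - 13)²/(-4158) = 84*(-1/119) + (-13)²*(-1/4158) = -12/17 + 169*(-1/4158) = -12/17 - 169/4158 = -52769/70686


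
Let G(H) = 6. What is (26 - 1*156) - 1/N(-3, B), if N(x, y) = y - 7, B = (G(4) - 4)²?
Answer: -389/3 ≈ -129.67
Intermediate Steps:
B = 4 (B = (6 - 4)² = 2² = 4)
N(x, y) = -7 + y
(26 - 1*156) - 1/N(-3, B) = (26 - 1*156) - 1/(-7 + 4) = (26 - 156) - 1/(-3) = -130 - 1*(-⅓) = -130 + ⅓ = -389/3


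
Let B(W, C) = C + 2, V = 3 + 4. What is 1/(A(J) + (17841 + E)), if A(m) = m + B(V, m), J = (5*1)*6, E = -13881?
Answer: 1/4022 ≈ 0.00024863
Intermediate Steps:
V = 7
B(W, C) = 2 + C
J = 30 (J = 5*6 = 30)
A(m) = 2 + 2*m (A(m) = m + (2 + m) = 2 + 2*m)
1/(A(J) + (17841 + E)) = 1/((2 + 2*30) + (17841 - 13881)) = 1/((2 + 60) + 3960) = 1/(62 + 3960) = 1/4022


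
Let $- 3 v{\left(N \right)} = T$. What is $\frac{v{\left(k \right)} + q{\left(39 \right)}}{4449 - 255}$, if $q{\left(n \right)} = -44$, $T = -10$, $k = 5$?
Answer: $- \frac{61}{6291} \approx -0.0096964$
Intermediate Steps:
$v{\left(N \right)} = \frac{10}{3}$ ($v{\left(N \right)} = \left(- \frac{1}{3}\right) \left(-10\right) = \frac{10}{3}$)
$\frac{v{\left(k \right)} + q{\left(39 \right)}}{4449 - 255} = \frac{\frac{10}{3} - 44}{4449 - 255} = - \frac{122}{3 \cdot 4194} = \left(- \frac{122}{3}\right) \frac{1}{4194} = - \frac{61}{6291}$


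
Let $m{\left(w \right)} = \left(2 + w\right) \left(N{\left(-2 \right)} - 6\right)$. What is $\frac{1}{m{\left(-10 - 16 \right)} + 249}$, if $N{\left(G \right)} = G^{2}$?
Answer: $\frac{1}{297} \approx 0.003367$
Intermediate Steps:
$m{\left(w \right)} = -4 - 2 w$ ($m{\left(w \right)} = \left(2 + w\right) \left(\left(-2\right)^{2} - 6\right) = \left(2 + w\right) \left(4 - 6\right) = \left(2 + w\right) \left(-2\right) = -4 - 2 w$)
$\frac{1}{m{\left(-10 - 16 \right)} + 249} = \frac{1}{\left(-4 - 2 \left(-10 - 16\right)\right) + 249} = \frac{1}{\left(-4 - -52\right) + 249} = \frac{1}{\left(-4 + 52\right) + 249} = \frac{1}{48 + 249} = \frac{1}{297}$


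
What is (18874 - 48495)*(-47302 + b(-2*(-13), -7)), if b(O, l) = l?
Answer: 1401339889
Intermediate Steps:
(18874 - 48495)*(-47302 + b(-2*(-13), -7)) = (18874 - 48495)*(-47302 - 7) = -29621*(-47309) = 1401339889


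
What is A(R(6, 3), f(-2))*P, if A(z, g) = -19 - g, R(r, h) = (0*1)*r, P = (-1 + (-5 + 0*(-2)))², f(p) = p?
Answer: -612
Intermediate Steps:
P = 36 (P = (-1 + (-5 + 0))² = (-1 - 5)² = (-6)² = 36)
R(r, h) = 0 (R(r, h) = 0*r = 0)
A(R(6, 3), f(-2))*P = (-19 - 1*(-2))*36 = (-19 + 2)*36 = -17*36 = -612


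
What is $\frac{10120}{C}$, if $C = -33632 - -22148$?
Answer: $- \frac{230}{261} \approx -0.88123$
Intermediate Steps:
$C = -11484$ ($C = -33632 + 22148 = -11484$)
$\frac{10120}{C} = \frac{10120}{-11484} = 10120 \left(- \frac{1}{11484}\right) = - \frac{230}{261}$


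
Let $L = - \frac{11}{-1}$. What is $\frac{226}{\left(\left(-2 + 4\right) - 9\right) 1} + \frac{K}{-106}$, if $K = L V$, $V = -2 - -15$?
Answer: $- \frac{24957}{742} \approx -33.635$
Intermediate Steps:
$L = 11$ ($L = \left(-11\right) \left(-1\right) = 11$)
$V = 13$ ($V = -2 + 15 = 13$)
$K = 143$ ($K = 11 \cdot 13 = 143$)
$\frac{226}{\left(\left(-2 + 4\right) - 9\right) 1} + \frac{K}{-106} = \frac{226}{\left(\left(-2 + 4\right) - 9\right) 1} + \frac{143}{-106} = \frac{226}{\left(2 - 9\right) 1} + 143 \left(- \frac{1}{106}\right) = \frac{226}{\left(-7\right) 1} - \frac{143}{106} = \frac{226}{-7} - \frac{143}{106} = 226 \left(- \frac{1}{7}\right) - \frac{143}{106} = - \frac{226}{7} - \frac{143}{106} = - \frac{24957}{742}$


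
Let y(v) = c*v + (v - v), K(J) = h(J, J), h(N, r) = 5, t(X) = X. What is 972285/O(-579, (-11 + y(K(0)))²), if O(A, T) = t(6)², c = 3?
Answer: 324095/12 ≈ 27008.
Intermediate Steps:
K(J) = 5
y(v) = 3*v (y(v) = 3*v + (v - v) = 3*v + 0 = 3*v)
O(A, T) = 36 (O(A, T) = 6² = 36)
972285/O(-579, (-11 + y(K(0)))²) = 972285/36 = 972285*(1/36) = 324095/12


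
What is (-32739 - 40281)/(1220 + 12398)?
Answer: -36510/6809 ≈ -5.3620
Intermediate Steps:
(-32739 - 40281)/(1220 + 12398) = -73020/13618 = -73020*1/13618 = -36510/6809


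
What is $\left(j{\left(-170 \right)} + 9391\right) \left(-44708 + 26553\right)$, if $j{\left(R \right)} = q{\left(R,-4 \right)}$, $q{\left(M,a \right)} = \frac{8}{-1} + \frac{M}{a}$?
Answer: $- \frac{342239905}{2} \approx -1.7112 \cdot 10^{8}$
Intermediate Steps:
$q{\left(M,a \right)} = -8 + \frac{M}{a}$ ($q{\left(M,a \right)} = 8 \left(-1\right) + \frac{M}{a} = -8 + \frac{M}{a}$)
$j{\left(R \right)} = -8 - \frac{R}{4}$ ($j{\left(R \right)} = -8 + \frac{R}{-4} = -8 + R \left(- \frac{1}{4}\right) = -8 - \frac{R}{4}$)
$\left(j{\left(-170 \right)} + 9391\right) \left(-44708 + 26553\right) = \left(\left(-8 - - \frac{85}{2}\right) + 9391\right) \left(-44708 + 26553\right) = \left(\left(-8 + \frac{85}{2}\right) + 9391\right) \left(-18155\right) = \left(\frac{69}{2} + 9391\right) \left(-18155\right) = \frac{18851}{2} \left(-18155\right) = - \frac{342239905}{2}$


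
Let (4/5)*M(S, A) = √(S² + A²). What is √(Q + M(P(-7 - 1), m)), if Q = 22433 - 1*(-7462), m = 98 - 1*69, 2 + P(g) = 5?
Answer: √(119580 + 25*√34)/2 ≈ 173.01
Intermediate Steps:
P(g) = 3 (P(g) = -2 + 5 = 3)
m = 29 (m = 98 - 69 = 29)
Q = 29895 (Q = 22433 + 7462 = 29895)
M(S, A) = 5*√(A² + S²)/4 (M(S, A) = 5*√(S² + A²)/4 = 5*√(A² + S²)/4)
√(Q + M(P(-7 - 1), m)) = √(29895 + 5*√(29² + 3²)/4) = √(29895 + 5*√(841 + 9)/4) = √(29895 + 5*√850/4) = √(29895 + 5*(5*√34)/4) = √(29895 + 25*√34/4)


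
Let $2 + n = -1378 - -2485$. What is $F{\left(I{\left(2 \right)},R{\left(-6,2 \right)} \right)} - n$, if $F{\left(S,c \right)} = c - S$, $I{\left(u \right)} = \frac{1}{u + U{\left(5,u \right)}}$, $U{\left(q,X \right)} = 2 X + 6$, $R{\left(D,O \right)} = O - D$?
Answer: $- \frac{13165}{12} \approx -1097.1$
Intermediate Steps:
$U{\left(q,X \right)} = 6 + 2 X$
$I{\left(u \right)} = \frac{1}{6 + 3 u}$ ($I{\left(u \right)} = \frac{1}{u + \left(6 + 2 u\right)} = \frac{1}{6 + 3 u}$)
$n = 1105$ ($n = -2 - -1107 = -2 + \left(-1378 + 2485\right) = -2 + 1107 = 1105$)
$F{\left(I{\left(2 \right)},R{\left(-6,2 \right)} \right)} - n = \left(\left(2 - -6\right) - \frac{1}{3 \left(2 + 2\right)}\right) - 1105 = \left(\left(2 + 6\right) - \frac{1}{3 \cdot 4}\right) - 1105 = \left(8 - \frac{1}{3} \cdot \frac{1}{4}\right) - 1105 = \left(8 - \frac{1}{12}\right) - 1105 = \frac{95}{12} - 1105 = - \frac{13165}{12}$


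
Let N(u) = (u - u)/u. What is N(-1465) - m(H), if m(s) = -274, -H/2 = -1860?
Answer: 274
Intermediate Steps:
H = 3720 (H = -2*(-1860) = 3720)
N(u) = 0 (N(u) = 0/u = 0)
N(-1465) - m(H) = 0 - 1*(-274) = 0 + 274 = 274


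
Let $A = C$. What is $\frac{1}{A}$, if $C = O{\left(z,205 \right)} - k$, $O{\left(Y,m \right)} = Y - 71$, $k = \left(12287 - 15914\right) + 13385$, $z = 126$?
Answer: $- \frac{1}{9703} \approx -0.00010306$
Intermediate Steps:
$k = 9758$ ($k = -3627 + 13385 = 9758$)
$O{\left(Y,m \right)} = -71 + Y$ ($O{\left(Y,m \right)} = Y - 71 = -71 + Y$)
$C = -9703$ ($C = \left(-71 + 126\right) - 9758 = 55 - 9758 = -9703$)
$A = -9703$
$\frac{1}{A} = \frac{1}{-9703} = - \frac{1}{9703}$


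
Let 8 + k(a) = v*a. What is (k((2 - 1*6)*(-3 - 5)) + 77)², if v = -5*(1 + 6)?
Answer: 1104601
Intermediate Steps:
v = -35 (v = -5*7 = -35)
k(a) = -8 - 35*a
(k((2 - 1*6)*(-3 - 5)) + 77)² = ((-8 - 35*(2 - 1*6)*(-3 - 5)) + 77)² = ((-8 - 35*(2 - 6)*(-8)) + 77)² = ((-8 - (-140)*(-8)) + 77)² = ((-8 - 35*32) + 77)² = ((-8 - 1120) + 77)² = (-1128 + 77)² = (-1051)² = 1104601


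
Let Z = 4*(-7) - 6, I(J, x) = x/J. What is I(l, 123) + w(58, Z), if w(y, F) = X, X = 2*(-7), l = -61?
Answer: -977/61 ≈ -16.016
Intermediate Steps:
X = -14
Z = -34 (Z = -28 - 6 = -34)
w(y, F) = -14
I(l, 123) + w(58, Z) = 123/(-61) - 14 = 123*(-1/61) - 14 = -123/61 - 14 = -977/61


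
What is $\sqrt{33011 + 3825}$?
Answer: $2 \sqrt{9209} \approx 191.93$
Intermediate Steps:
$\sqrt{33011 + 3825} = \sqrt{36836} = 2 \sqrt{9209}$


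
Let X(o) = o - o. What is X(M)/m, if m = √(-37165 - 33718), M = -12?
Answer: 0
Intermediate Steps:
X(o) = 0
m = I*√70883 (m = √(-70883) = I*√70883 ≈ 266.24*I)
X(M)/m = 0/((I*√70883)) = 0*(-I*√70883/70883) = 0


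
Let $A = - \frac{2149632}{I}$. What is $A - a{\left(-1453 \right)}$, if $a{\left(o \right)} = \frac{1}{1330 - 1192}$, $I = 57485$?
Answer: $- \frac{296706701}{7932930} \approx -37.402$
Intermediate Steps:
$a{\left(o \right)} = \frac{1}{138}$
$A = - \frac{2149632}{57485} \approx -37.395$
$A - a{\left(-1453 \right)} = - \frac{2149632}{57485} - \frac{1}{138} = - \frac{296706701}{7932930}$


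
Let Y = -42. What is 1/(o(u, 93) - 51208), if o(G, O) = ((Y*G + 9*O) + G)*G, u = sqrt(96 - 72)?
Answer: -6524/338398901 - 837*sqrt(6)/1353595604 ≈ -2.0794e-5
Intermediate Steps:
u = 2*sqrt(6) (u = sqrt(24) = 2*sqrt(6) ≈ 4.8990)
o(G, O) = G*(-41*G + 9*O) (o(G, O) = ((-42*G + 9*O) + G)*G = (-41*G + 9*O)*G = G*(-41*G + 9*O))
1/(o(u, 93) - 51208) = 1/((2*sqrt(6))*(-82*sqrt(6) + 9*93) - 51208) = 1/((2*sqrt(6))*(-82*sqrt(6) + 837) - 51208) = 1/((2*sqrt(6))*(837 - 82*sqrt(6)) - 51208) = 1/(2*sqrt(6)*(837 - 82*sqrt(6)) - 51208) = 1/(-51208 + 2*sqrt(6)*(837 - 82*sqrt(6)))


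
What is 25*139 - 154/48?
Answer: 83323/24 ≈ 3471.8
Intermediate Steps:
25*139 - 154/48 = 3475 - 154*1/48 = 3475 - 77/24 = 83323/24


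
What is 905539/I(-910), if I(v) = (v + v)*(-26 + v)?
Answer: 905539/1703520 ≈ 0.53157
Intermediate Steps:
I(v) = 2*v*(-26 + v) (I(v) = (2*v)*(-26 + v) = 2*v*(-26 + v))
905539/I(-910) = 905539/((2*(-910)*(-26 - 910))) = 905539/((2*(-910)*(-936))) = 905539/1703520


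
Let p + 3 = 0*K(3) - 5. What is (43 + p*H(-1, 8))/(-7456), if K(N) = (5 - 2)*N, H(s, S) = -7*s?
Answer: 13/7456 ≈ 0.0017436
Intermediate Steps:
K(N) = 3*N
p = -8 (p = -3 + (0*(3*3) - 5) = -3 + (0*9 - 5) = -3 + (0 - 5) = -3 - 5 = -8)
(43 + p*H(-1, 8))/(-7456) = (43 - (-56)*(-1))/(-7456) = (43 - 8*7)*(-1/7456) = (43 - 56)*(-1/7456) = -13*(-1/7456) = 13/7456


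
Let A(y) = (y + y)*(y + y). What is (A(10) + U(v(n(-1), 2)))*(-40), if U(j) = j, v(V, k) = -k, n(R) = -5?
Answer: -15920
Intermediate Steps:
A(y) = 4*y² (A(y) = (2*y)*(2*y) = 4*y²)
(A(10) + U(v(n(-1), 2)))*(-40) = (4*10² - 1*2)*(-40) = (4*100 - 2)*(-40) = (400 - 2)*(-40) = 398*(-40) = -15920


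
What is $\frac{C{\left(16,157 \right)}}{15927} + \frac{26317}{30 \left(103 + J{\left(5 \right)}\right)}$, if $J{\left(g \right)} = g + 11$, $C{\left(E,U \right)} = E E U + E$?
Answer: $\frac{62521491}{6317710} \approx 9.8962$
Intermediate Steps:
$C{\left(E,U \right)} = E + U E^{2}$ ($C{\left(E,U \right)} = E^{2} U + E = U E^{2} + E = E + U E^{2}$)
$J{\left(g \right)} = 11 + g$
$\frac{C{\left(16,157 \right)}}{15927} + \frac{26317}{30 \left(103 + J{\left(5 \right)}\right)} = \frac{16 \left(1 + 16 \cdot 157\right)}{15927} + \frac{26317}{30 \left(103 + \left(11 + 5\right)\right)} = 16 \left(1 + 2512\right) \frac{1}{15927} + \frac{26317}{30 \left(103 + 16\right)} = 16 \cdot 2513 \cdot \frac{1}{15927} + \frac{26317}{30 \cdot 119} = 40208 \cdot \frac{1}{15927} + \frac{26317}{3570} = \frac{40208}{15927} + 26317 \cdot \frac{1}{3570} = \frac{40208}{15927} + \frac{26317}{3570} = \frac{62521491}{6317710}$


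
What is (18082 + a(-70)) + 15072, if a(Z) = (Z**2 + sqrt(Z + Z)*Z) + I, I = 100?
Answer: 38154 - 140*I*sqrt(35) ≈ 38154.0 - 828.25*I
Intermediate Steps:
a(Z) = 100 + Z**2 + sqrt(2)*Z**(3/2) (a(Z) = (Z**2 + sqrt(Z + Z)*Z) + 100 = (Z**2 + sqrt(2*Z)*Z) + 100 = (Z**2 + (sqrt(2)*sqrt(Z))*Z) + 100 = (Z**2 + sqrt(2)*Z**(3/2)) + 100 = 100 + Z**2 + sqrt(2)*Z**(3/2))
(18082 + a(-70)) + 15072 = (18082 + (100 + (-70)**2 + sqrt(2)*(-70)**(3/2))) + 15072 = (18082 + (100 + 4900 + sqrt(2)*(-70*I*sqrt(70)))) + 15072 = (18082 + (100 + 4900 - 140*I*sqrt(35))) + 15072 = (18082 + (5000 - 140*I*sqrt(35))) + 15072 = (23082 - 140*I*sqrt(35)) + 15072 = 38154 - 140*I*sqrt(35)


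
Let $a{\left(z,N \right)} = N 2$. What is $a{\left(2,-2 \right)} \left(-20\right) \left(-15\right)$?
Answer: $-1200$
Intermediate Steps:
$a{\left(z,N \right)} = 2 N$
$a{\left(2,-2 \right)} \left(-20\right) \left(-15\right) = 2 \left(-2\right) \left(-20\right) \left(-15\right) = \left(-4\right) \left(-20\right) \left(-15\right) = 80 \left(-15\right) = -1200$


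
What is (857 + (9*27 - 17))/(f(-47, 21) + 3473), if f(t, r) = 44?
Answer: 1083/3517 ≈ 0.30793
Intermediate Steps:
(857 + (9*27 - 17))/(f(-47, 21) + 3473) = (857 + (9*27 - 17))/(44 + 3473) = (857 + (243 - 17))/3517 = (857 + 226)*(1/3517) = 1083*(1/3517) = 1083/3517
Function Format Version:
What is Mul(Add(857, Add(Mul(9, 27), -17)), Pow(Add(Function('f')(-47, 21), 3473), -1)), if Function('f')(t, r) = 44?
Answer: Rational(1083, 3517) ≈ 0.30793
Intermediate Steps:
Mul(Add(857, Add(Mul(9, 27), -17)), Pow(Add(Function('f')(-47, 21), 3473), -1)) = Mul(Add(857, Add(Mul(9, 27), -17)), Pow(Add(44, 3473), -1)) = Mul(Add(857, Add(243, -17)), Pow(3517, -1)) = Mul(Add(857, 226), Rational(1, 3517)) = Mul(1083, Rational(1, 3517)) = Rational(1083, 3517)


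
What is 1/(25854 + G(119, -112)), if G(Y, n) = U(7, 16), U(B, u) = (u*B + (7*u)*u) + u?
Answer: 1/27774 ≈ 3.6005e-5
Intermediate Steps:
U(B, u) = u + 7*u² + B*u (U(B, u) = (B*u + 7*u²) + u = (7*u² + B*u) + u = u + 7*u² + B*u)
G(Y, n) = 1920 (G(Y, n) = 16*(1 + 7 + 7*16) = 16*(1 + 7 + 112) = 16*120 = 1920)
1/(25854 + G(119, -112)) = 1/(25854 + 1920) = 1/27774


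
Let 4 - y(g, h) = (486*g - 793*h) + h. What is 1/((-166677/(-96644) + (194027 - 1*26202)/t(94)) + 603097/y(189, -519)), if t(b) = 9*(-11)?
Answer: -218709334404/370641594313049 ≈ -0.00059008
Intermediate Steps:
y(g, h) = 4 - 486*g + 792*h (y(g, h) = 4 - ((486*g - 793*h) + h) = 4 - ((-793*h + 486*g) + h) = 4 - (-792*h + 486*g) = 4 + (-486*g + 792*h) = 4 - 486*g + 792*h)
t(b) = -99
1/((-166677/(-96644) + (194027 - 1*26202)/t(94)) + 603097/y(189, -519)) = 1/((-166677/(-96644) + (194027 - 1*26202)/(-99)) + 603097/(4 - 486*189 + 792*(-519))) = 1/((-166677*(-1/96644) + (194027 - 26202)*(-1/99)) + 603097/(4 - 91854 - 411048)) = 1/((166677/96644 + 167825*(-1/99)) + 603097/(-502898)) = 1/((166677/96644 - 167825/99) + 603097*(-1/502898)) = 1/(-16202778277/9567756 - 54827/45718) = 1/(-370641594313049/218709334404) = -218709334404/370641594313049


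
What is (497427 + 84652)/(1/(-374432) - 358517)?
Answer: -217949004128/134240237345 ≈ -1.6236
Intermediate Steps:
(497427 + 84652)/(1/(-374432) - 358517) = 582079/(-1/374432 - 358517) = 582079/(-134240237345/374432) = 582079*(-374432/134240237345) = -217949004128/134240237345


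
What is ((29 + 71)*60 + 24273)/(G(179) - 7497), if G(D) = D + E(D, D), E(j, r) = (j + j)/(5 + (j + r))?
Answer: -10989099/2656076 ≈ -4.1373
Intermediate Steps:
E(j, r) = 2*j/(5 + j + r) (E(j, r) = (2*j)/(5 + j + r) = 2*j/(5 + j + r))
G(D) = D + 2*D/(5 + 2*D) (G(D) = D + 2*D/(5 + D + D) = D + 2*D/(5 + 2*D))
((29 + 71)*60 + 24273)/(G(179) - 7497) = ((29 + 71)*60 + 24273)/(179*(7 + 2*179)/(5 + 2*179) - 7497) = (100*60 + 24273)/(179*(7 + 358)/(5 + 358) - 7497) = (6000 + 24273)/(179*365/363 - 7497) = 30273/(179*(1/363)*365 - 7497) = 30273/(65335/363 - 7497) = 30273/(-2656076/363) = 30273*(-363/2656076) = -10989099/2656076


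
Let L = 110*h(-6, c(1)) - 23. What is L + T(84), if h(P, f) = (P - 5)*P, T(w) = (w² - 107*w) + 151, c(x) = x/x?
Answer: 5456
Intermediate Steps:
c(x) = 1
T(w) = 151 + w² - 107*w
h(P, f) = P*(-5 + P) (h(P, f) = (-5 + P)*P = P*(-5 + P))
L = 7237 (L = 110*(-6*(-5 - 6)) - 23 = 110*(-6*(-11)) - 23 = 110*66 - 23 = 7260 - 23 = 7237)
L + T(84) = 7237 + (151 + 84² - 107*84) = 7237 + (151 + 7056 - 8988) = 7237 - 1781 = 5456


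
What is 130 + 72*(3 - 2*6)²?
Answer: 5962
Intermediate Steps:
130 + 72*(3 - 2*6)² = 130 + 72*(3 - 12)² = 130 + 72*(-9)² = 130 + 72*81 = 130 + 5832 = 5962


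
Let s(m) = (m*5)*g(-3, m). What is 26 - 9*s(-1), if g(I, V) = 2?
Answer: 116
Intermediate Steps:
s(m) = 10*m (s(m) = (m*5)*2 = (5*m)*2 = 10*m)
26 - 9*s(-1) = 26 - 90*(-1) = 26 - 9*(-10) = 26 + 90 = 116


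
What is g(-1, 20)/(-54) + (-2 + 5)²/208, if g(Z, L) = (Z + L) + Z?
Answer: -181/624 ≈ -0.29006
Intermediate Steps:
g(Z, L) = L + 2*Z (g(Z, L) = (L + Z) + Z = L + 2*Z)
g(-1, 20)/(-54) + (-2 + 5)²/208 = (20 + 2*(-1))/(-54) + (-2 + 5)²/208 = (20 - 2)*(-1/54) + 3²*(1/208) = 18*(-1/54) + 9*(1/208) = -⅓ + 9/208 = -181/624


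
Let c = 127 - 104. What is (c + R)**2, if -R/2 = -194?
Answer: 168921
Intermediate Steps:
c = 23
R = 388 (R = -2*(-194) = 388)
(c + R)**2 = (23 + 388)**2 = 411**2 = 168921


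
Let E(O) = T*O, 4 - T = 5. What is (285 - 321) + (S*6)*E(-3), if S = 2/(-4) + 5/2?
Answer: 0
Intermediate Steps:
T = -1 (T = 4 - 1*5 = 4 - 5 = -1)
E(O) = -O
S = 2 (S = 2*(-¼) + 5*(½) = -½ + 5/2 = 2)
(285 - 321) + (S*6)*E(-3) = (285 - 321) + (2*6)*(-1*(-3)) = -36 + 12*3 = -36 + 36 = 0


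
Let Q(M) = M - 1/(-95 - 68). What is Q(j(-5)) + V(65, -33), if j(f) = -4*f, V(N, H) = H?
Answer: -2118/163 ≈ -12.994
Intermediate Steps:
Q(M) = 1/163 + M (Q(M) = M - 1/(-163) = M - 1*(-1/163) = M + 1/163 = 1/163 + M)
Q(j(-5)) + V(65, -33) = (1/163 - 4*(-5)) - 33 = (1/163 + 20) - 33 = 3261/163 - 33 = -2118/163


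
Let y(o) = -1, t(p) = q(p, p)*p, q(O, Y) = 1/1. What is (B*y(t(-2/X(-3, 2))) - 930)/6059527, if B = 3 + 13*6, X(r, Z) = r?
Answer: -1011/6059527 ≈ -0.00016684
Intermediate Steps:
q(O, Y) = 1
t(p) = p (t(p) = 1*p = p)
B = 81 (B = 3 + 78 = 81)
(B*y(t(-2/X(-3, 2))) - 930)/6059527 = (81*(-1) - 930)/6059527 = (-81 - 930)*(1/6059527) = -1011*1/6059527 = -1011/6059527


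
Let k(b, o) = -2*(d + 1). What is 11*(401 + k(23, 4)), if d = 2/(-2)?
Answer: 4411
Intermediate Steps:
d = -1 (d = 2*(-1/2) = -1)
k(b, o) = 0 (k(b, o) = -2*(-1 + 1) = -2*0 = 0)
11*(401 + k(23, 4)) = 11*(401 + 0) = 11*401 = 4411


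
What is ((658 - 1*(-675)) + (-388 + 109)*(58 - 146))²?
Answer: 670033225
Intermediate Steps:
((658 - 1*(-675)) + (-388 + 109)*(58 - 146))² = ((658 + 675) - 279*(-88))² = (1333 + 24552)² = 25885² = 670033225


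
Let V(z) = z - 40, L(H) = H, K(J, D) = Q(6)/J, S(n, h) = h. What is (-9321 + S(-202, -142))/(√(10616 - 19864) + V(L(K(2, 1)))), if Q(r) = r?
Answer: 350131/10617 + 643484*I*√2/10617 ≈ 32.978 + 85.714*I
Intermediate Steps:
K(J, D) = 6/J
V(z) = -40 + z
(-9321 + S(-202, -142))/(√(10616 - 19864) + V(L(K(2, 1)))) = (-9321 - 142)/(√(10616 - 19864) + (-40 + 6/2)) = -9463/(√(-9248) + (-40 + 6*(½))) = -9463/(68*I*√2 + (-40 + 3)) = -9463/(68*I*√2 - 37) = -9463/(-37 + 68*I*√2)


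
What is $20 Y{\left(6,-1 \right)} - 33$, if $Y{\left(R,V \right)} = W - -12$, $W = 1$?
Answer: $227$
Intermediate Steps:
$Y{\left(R,V \right)} = 13$ ($Y{\left(R,V \right)} = 1 - -12 = 1 + 12 = 13$)
$20 Y{\left(6,-1 \right)} - 33 = 20 \cdot 13 - 33 = 260 - 33 = 227$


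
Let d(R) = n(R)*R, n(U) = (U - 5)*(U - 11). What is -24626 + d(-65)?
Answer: -370426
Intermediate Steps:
n(U) = (-11 + U)*(-5 + U) (n(U) = (-5 + U)*(-11 + U) = (-11 + U)*(-5 + U))
d(R) = R*(55 + R² - 16*R) (d(R) = (55 + R² - 16*R)*R = R*(55 + R² - 16*R))
-24626 + d(-65) = -24626 - 65*(55 + (-65)² - 16*(-65)) = -24626 - 65*(55 + 4225 + 1040) = -24626 - 65*5320 = -24626 - 345800 = -370426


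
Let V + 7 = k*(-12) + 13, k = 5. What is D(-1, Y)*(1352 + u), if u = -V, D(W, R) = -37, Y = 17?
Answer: -52022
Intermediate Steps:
V = -54 (V = -7 + (5*(-12) + 13) = -7 + (-60 + 13) = -7 - 47 = -54)
u = 54 (u = -1*(-54) = 54)
D(-1, Y)*(1352 + u) = -37*(1352 + 54) = -37*1406 = -52022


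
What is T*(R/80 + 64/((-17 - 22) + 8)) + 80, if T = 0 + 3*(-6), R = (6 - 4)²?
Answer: 36041/310 ≈ 116.26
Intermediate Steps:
R = 4 (R = 2² = 4)
T = -18 (T = 0 - 18 = -18)
T*(R/80 + 64/((-17 - 22) + 8)) + 80 = -18*(4/80 + 64/((-17 - 22) + 8)) + 80 = -18*(4*(1/80) + 64/(-39 + 8)) + 80 = -18*(1/20 + 64/(-31)) + 80 = -18*(1/20 + 64*(-1/31)) + 80 = -18*(1/20 - 64/31) + 80 = -18*(-1249/620) + 80 = 11241/310 + 80 = 36041/310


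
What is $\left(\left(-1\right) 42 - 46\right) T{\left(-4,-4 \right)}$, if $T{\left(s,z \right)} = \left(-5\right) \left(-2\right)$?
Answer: $-880$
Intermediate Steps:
$T{\left(s,z \right)} = 10$
$\left(\left(-1\right) 42 - 46\right) T{\left(-4,-4 \right)} = \left(\left(-1\right) 42 - 46\right) 10 = \left(-42 - 46\right) 10 = \left(-88\right) 10 = -880$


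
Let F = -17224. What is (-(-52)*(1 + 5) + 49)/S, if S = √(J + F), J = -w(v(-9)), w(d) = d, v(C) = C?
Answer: -361*I*√17215/17215 ≈ -2.7514*I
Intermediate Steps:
J = 9 (J = -1*(-9) = 9)
S = I*√17215 (S = √(9 - 17224) = √(-17215) = I*√17215 ≈ 131.21*I)
(-(-52)*(1 + 5) + 49)/S = (-(-52)*(1 + 5) + 49)/((I*√17215)) = (-(-52)*6 + 49)*(-I*√17215/17215) = (-13*(-24) + 49)*(-I*√17215/17215) = (312 + 49)*(-I*√17215/17215) = 361*(-I*√17215/17215) = -361*I*√17215/17215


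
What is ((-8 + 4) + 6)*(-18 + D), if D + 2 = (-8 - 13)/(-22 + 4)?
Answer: -113/3 ≈ -37.667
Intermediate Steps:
D = -⅚ (D = -2 + (-8 - 13)/(-22 + 4) = -2 - 21/(-18) = -2 - 21*(-1/18) = -2 + 7/6 = -⅚ ≈ -0.83333)
((-8 + 4) + 6)*(-18 + D) = ((-8 + 4) + 6)*(-18 - ⅚) = (-4 + 6)*(-113/6) = 2*(-113/6) = -113/3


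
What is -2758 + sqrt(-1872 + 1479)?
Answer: -2758 + I*sqrt(393) ≈ -2758.0 + 19.824*I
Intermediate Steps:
-2758 + sqrt(-1872 + 1479) = -2758 + sqrt(-393) = -2758 + I*sqrt(393)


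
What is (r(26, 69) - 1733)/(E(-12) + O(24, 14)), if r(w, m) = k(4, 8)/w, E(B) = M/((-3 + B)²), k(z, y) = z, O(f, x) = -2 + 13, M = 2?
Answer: -5068575/32201 ≈ -157.40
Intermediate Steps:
O(f, x) = 11
E(B) = 2/(-3 + B)² (E(B) = 2/((-3 + B)²) = 2/(-3 + B)²)
r(w, m) = 4/w
(r(26, 69) - 1733)/(E(-12) + O(24, 14)) = (4/26 - 1733)/(2/(-3 - 12)² + 11) = (4*(1/26) - 1733)/(2/(-15)² + 11) = (2/13 - 1733)/(2*(1/225) + 11) = -22527/(13*(2/225 + 11)) = -22527/(13*2477/225) = -22527/13*225/2477 = -5068575/32201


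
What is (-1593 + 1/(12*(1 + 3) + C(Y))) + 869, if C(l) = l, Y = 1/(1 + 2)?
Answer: -104977/145 ≈ -723.98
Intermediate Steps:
Y = 1/3 ≈ 0.33333
(-1593 + 1/(12*(1 + 3) + C(Y))) + 869 = (-1593 + 1/(12*(1 + 3) + 1/3)) + 869 = (-1593 + 1/(12*4 + 1/3)) + 869 = (-1593 + 1/(48 + 1/3)) + 869 = (-1593 + 1/(145/3)) + 869 = (-1593 + 3/145) + 869 = -230982/145 + 869 = -104977/145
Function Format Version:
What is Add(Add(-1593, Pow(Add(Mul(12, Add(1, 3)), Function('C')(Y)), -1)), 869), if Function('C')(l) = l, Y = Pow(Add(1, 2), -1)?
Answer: Rational(-104977, 145) ≈ -723.98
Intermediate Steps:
Y = Rational(1, 3) (Y = Pow(3, -1) = Rational(1, 3) ≈ 0.33333)
Add(Add(-1593, Pow(Add(Mul(12, Add(1, 3)), Function('C')(Y)), -1)), 869) = Add(Add(-1593, Pow(Add(Mul(12, Add(1, 3)), Rational(1, 3)), -1)), 869) = Add(Add(-1593, Pow(Add(Mul(12, 4), Rational(1, 3)), -1)), 869) = Add(Add(-1593, Pow(Add(48, Rational(1, 3)), -1)), 869) = Add(Add(-1593, Pow(Rational(145, 3), -1)), 869) = Add(Add(-1593, Rational(3, 145)), 869) = Add(Rational(-230982, 145), 869) = Rational(-104977, 145)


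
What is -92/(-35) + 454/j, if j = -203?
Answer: 398/1015 ≈ 0.39212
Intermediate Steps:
-92/(-35) + 454/j = -92/(-35) + 454/(-203) = -92*(-1/35) + 454*(-1/203) = 92/35 - 454/203 = 398/1015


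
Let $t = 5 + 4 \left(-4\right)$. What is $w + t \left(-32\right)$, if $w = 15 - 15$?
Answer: $352$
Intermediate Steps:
$w = 0$ ($w = 15 - 15 = 0$)
$t = -11$ ($t = 5 - 16 = -11$)
$w + t \left(-32\right) = 0 - -352 = 0 + 352 = 352$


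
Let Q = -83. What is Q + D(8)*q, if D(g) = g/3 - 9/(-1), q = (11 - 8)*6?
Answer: 127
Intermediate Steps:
q = 18 (q = 3*6 = 18)
D(g) = 9 + g/3 (D(g) = g*(⅓) - 9*(-1) = g/3 + 9 = 9 + g/3)
Q + D(8)*q = -83 + (9 + (⅓)*8)*18 = -83 + (9 + 8/3)*18 = -83 + (35/3)*18 = -83 + 210 = 127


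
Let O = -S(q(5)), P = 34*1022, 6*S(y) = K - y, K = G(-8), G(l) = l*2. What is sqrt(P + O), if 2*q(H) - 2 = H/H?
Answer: sqrt(1251033)/6 ≈ 186.42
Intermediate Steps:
G(l) = 2*l
K = -16 (K = 2*(-8) = -16)
q(H) = 3/2 (q(H) = 1 + (H/H)/2 = 1 + (1/2)*1 = 1 + 1/2 = 3/2)
S(y) = -8/3 - y/6 (S(y) = (-16 - y)/6 = -8/3 - y/6)
P = 34748
O = 35/12 (O = -(-8/3 - 1/6*3/2) = -(-8/3 - 1/4) = -1*(-35/12) = 35/12 ≈ 2.9167)
sqrt(P + O) = sqrt(34748 + 35/12) = sqrt(417011/12) = sqrt(1251033)/6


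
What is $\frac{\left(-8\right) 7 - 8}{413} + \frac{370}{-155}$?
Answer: $- \frac{32546}{12803} \approx -2.5421$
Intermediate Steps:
$\frac{\left(-8\right) 7 - 8}{413} + \frac{370}{-155} = \left(-56 - 8\right) \frac{1}{413} + 370 \left(- \frac{1}{155}\right) = \left(-64\right) \frac{1}{413} - \frac{74}{31} = - \frac{64}{413} - \frac{74}{31} = - \frac{32546}{12803}$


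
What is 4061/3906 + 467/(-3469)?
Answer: 395597/437094 ≈ 0.90506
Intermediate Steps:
4061/3906 + 467/(-3469) = 4061*(1/3906) + 467*(-1/3469) = 131/126 - 467/3469 = 395597/437094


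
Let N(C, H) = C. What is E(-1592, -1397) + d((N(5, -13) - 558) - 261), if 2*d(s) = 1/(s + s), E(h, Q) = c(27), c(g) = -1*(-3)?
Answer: 9767/3256 ≈ 2.9997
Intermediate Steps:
c(g) = 3
E(h, Q) = 3
d(s) = 1/(4*s) (d(s) = 1/(2*(s + s)) = 1/(2*((2*s))) = (1/(2*s))/2 = 1/(4*s))
E(-1592, -1397) + d((N(5, -13) - 558) - 261) = 3 + 1/(4*((5 - 558) - 261)) = 3 + 1/(4*(-553 - 261)) = 3 + (¼)/(-814) = 3 + (¼)*(-1/814) = 3 - 1/3256 = 9767/3256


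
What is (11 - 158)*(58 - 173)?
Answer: 16905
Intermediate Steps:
(11 - 158)*(58 - 173) = -147*(-115) = 16905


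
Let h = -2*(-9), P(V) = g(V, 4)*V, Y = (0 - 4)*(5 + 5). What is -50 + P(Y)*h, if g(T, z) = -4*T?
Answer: -115250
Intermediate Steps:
Y = -40 (Y = -4*10 = -40)
P(V) = -4*V**2 (P(V) = (-4*V)*V = -4*V**2)
h = 18
-50 + P(Y)*h = -50 - 4*(-40)**2*18 = -50 - 4*1600*18 = -50 - 6400*18 = -50 - 115200 = -115250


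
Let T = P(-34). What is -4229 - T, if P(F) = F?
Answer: -4195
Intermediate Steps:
T = -34
-4229 - T = -4229 - 1*(-34) = -4229 + 34 = -4195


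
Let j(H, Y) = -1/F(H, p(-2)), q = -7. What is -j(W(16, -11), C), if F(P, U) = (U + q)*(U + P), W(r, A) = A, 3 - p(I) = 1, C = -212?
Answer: 1/45 ≈ 0.022222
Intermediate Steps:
p(I) = 2 (p(I) = 3 - 1*1 = 3 - 1 = 2)
F(P, U) = (-7 + U)*(P + U) (F(P, U) = (U - 7)*(U + P) = (-7 + U)*(P + U))
j(H, Y) = -1/(-10 - 5*H) (j(H, Y) = -1/(2² - 7*H - 7*2 + H*2) = -1/(4 - 7*H - 14 + 2*H) = -1/(-10 - 5*H))
-j(W(16, -11), C) = -1/(5*(2 - 11)) = -1/(5*(-9)) = -(-1)/(5*9) = -1*(-1/45) = 1/45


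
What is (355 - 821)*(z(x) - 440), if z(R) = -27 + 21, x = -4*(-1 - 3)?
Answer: 207836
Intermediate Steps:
x = 16 (x = -4*(-4) = 16)
z(R) = -6
(355 - 821)*(z(x) - 440) = (355 - 821)*(-6 - 440) = -466*(-446) = 207836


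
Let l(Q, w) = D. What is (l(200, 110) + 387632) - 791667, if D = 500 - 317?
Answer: -403852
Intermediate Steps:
D = 183
l(Q, w) = 183
(l(200, 110) + 387632) - 791667 = (183 + 387632) - 791667 = 387815 - 791667 = -403852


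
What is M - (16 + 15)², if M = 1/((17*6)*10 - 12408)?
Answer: -10943869/11388 ≈ -961.00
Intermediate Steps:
M = -1/11388 (M = 1/(102*10 - 12408) = 1/(1020 - 12408) = 1/(-11388) = -1/11388 ≈ -8.7812e-5)
M - (16 + 15)² = -1/11388 - (16 + 15)² = -1/11388 - 1*31² = -1/11388 - 1*961 = -1/11388 - 961 = -10943869/11388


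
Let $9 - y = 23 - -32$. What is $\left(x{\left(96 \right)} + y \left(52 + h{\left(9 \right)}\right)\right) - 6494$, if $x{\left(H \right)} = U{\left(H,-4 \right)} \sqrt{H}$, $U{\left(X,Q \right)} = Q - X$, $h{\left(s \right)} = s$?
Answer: $-9300 - 400 \sqrt{6} \approx -10280.0$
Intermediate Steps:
$y = -46$ ($y = 9 - \left(23 - -32\right) = 9 - \left(23 + 32\right) = 9 - 55 = -46$)
$x{\left(H \right)} = \sqrt{H} \left(-4 - H\right)$ ($x{\left(H \right)} = \left(-4 - H\right) \sqrt{H} = \sqrt{H} \left(-4 - H\right)$)
$\left(x{\left(96 \right)} + y \left(52 + h{\left(9 \right)}\right)\right) - 6494 = \left(\sqrt{96} \left(-4 - 96\right) - 46 \left(52 + 9\right)\right) - 6494 = \left(4 \sqrt{6} \left(-4 - 96\right) - 2806\right) - 6494 = \left(4 \sqrt{6} \left(-100\right) - 2806\right) - 6494 = \left(- 400 \sqrt{6} - 2806\right) - 6494 = \left(-2806 - 400 \sqrt{6}\right) - 6494 = -9300 - 400 \sqrt{6}$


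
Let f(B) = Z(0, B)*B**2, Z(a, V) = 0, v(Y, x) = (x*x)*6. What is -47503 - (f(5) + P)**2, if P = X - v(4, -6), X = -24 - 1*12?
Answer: -111007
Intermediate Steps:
v(Y, x) = 6*x**2 (v(Y, x) = x**2*6 = 6*x**2)
X = -36 (X = -24 - 12 = -36)
f(B) = 0 (f(B) = 0*B**2 = 0)
P = -252 (P = -36 - 6*(-6)**2 = -36 - 6*36 = -36 - 1*216 = -36 - 216 = -252)
-47503 - (f(5) + P)**2 = -47503 - (0 - 252)**2 = -47503 - 1*(-252)**2 = -47503 - 1*63504 = -47503 - 63504 = -111007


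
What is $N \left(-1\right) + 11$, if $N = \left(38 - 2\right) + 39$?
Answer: $-64$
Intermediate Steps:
$N = 75$ ($N = 36 + 39 = 75$)
$N \left(-1\right) + 11 = 75 \left(-1\right) + 11 = -75 + 11 = -64$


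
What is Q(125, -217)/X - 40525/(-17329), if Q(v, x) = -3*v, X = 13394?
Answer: 536293475/232104626 ≈ 2.3106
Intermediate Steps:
Q(125, -217)/X - 40525/(-17329) = -3*125/13394 - 40525/(-17329) = -375*1/13394 - 40525*(-1/17329) = -375/13394 + 40525/17329 = 536293475/232104626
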